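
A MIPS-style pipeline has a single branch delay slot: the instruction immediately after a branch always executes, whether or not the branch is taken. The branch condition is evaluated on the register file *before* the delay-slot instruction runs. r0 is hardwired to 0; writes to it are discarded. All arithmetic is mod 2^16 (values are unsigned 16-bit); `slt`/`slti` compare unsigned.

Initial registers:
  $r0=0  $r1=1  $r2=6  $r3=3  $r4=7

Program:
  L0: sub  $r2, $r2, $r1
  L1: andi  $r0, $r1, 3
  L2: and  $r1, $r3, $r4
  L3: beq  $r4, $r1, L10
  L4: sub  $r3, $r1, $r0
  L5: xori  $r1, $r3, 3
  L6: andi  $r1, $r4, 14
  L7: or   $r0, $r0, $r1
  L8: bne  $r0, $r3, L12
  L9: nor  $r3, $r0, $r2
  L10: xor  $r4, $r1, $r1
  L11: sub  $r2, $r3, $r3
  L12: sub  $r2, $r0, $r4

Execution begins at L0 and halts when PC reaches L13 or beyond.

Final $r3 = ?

65530

  step pc=0: sub  $r2, $r2, $r1  regs=(0,1,5,3,7)
  step pc=1: andi  $r0, $r1, 3  regs=(0,1,5,3,7)
  step pc=2: and  $r1, $r3, $r4  regs=(0,3,5,3,7)
  step pc=3: beq  $r4, $r1, L10  cond=F  regs=(0,3,5,3,7)
  step pc=4: sub  $r3, $r1, $r0  regs=(0,3,5,3,7)
  step pc=5: xori  $r1, $r3, 3  regs=(0,0,5,3,7)
  step pc=6: andi  $r1, $r4, 14  regs=(0,6,5,3,7)
  step pc=7: or   $r0, $r0, $r1  regs=(0,6,5,3,7)
  step pc=8: bne  $r0, $r3, L12  cond=T  regs=(0,6,5,3,7)
  step pc=9: nor  $r3, $r0, $r2  regs=(0,6,5,65530,7)
  step pc=12: sub  $r2, $r0, $r4  regs=(0,6,65529,65530,7)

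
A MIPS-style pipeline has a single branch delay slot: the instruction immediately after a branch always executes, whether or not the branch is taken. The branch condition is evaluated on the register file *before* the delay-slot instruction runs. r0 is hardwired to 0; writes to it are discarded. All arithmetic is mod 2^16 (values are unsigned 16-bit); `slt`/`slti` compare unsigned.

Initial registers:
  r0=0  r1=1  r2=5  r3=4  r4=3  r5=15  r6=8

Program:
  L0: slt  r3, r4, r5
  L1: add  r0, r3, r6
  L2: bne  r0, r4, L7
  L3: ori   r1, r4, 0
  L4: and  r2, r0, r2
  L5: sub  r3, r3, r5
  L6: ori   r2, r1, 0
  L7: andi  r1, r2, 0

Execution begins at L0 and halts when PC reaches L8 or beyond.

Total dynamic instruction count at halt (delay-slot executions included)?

PC=0  slt  r3, r4, r5        | r0=0 r1=1 r2=5 r3=1 r4=3 r5=15 r6=8
PC=1  add  r0, r3, r6        | r0=0 r1=1 r2=5 r3=1 r4=3 r5=15 r6=8
PC=2  bne  r0, r4, L7        | r0=0 r1=1 r2=5 r3=1 r4=3 r5=15 r6=8  [TAKEN]
PC=3  ori   r1, r4, 0        | r0=0 r1=3 r2=5 r3=1 r4=3 r5=15 r6=8
PC=7  andi  r1, r2, 0        | r0=0 r1=0 r2=5 r3=1 r4=3 r5=15 r6=8

5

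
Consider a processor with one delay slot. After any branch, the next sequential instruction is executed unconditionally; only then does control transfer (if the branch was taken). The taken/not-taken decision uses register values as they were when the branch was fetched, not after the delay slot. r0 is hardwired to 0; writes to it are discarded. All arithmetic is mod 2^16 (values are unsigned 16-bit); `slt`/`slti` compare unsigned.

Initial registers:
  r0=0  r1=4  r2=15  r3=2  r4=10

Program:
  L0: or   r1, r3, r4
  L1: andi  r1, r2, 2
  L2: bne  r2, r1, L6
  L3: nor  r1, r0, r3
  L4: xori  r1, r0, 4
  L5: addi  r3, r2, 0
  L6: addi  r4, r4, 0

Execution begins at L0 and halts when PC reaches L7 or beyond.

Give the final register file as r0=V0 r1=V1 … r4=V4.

r0=0 r1=65533 r2=15 r3=2 r4=10

#0 or   r1, r3, r4 ; 0/10/15/2/10
#1 andi  r1, r2, 2 ; 0/2/15/2/10
#2 bne  r2, r1, L6 ; 0/2/15/2/10 ; →target
#3 nor  r1, r0, r3 ; 0/65533/15/2/10
#6 addi  r4, r4, 0 ; 0/65533/15/2/10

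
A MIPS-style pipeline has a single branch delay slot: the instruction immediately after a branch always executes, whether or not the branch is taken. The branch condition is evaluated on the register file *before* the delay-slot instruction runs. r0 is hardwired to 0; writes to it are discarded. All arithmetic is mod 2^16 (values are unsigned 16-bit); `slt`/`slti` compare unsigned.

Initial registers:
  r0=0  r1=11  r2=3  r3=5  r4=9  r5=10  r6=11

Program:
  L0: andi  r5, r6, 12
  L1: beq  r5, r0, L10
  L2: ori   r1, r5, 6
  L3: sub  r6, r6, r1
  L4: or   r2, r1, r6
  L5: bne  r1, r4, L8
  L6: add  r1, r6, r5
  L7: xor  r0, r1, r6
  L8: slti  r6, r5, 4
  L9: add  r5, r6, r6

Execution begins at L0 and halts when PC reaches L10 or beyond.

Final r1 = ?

#0 andi  r5, r6, 12 ; 0/11/3/5/9/8/11
#1 beq  r5, r0, L10 ; 0/11/3/5/9/8/11 ; →fallthru
#2 ori   r1, r5, 6 ; 0/14/3/5/9/8/11
#3 sub  r6, r6, r1 ; 0/14/3/5/9/8/65533
#4 or   r2, r1, r6 ; 0/14/65535/5/9/8/65533
#5 bne  r1, r4, L8 ; 0/14/65535/5/9/8/65533 ; →target
#6 add  r1, r6, r5 ; 0/5/65535/5/9/8/65533
#8 slti  r6, r5, 4 ; 0/5/65535/5/9/8/0
#9 add  r5, r6, r6 ; 0/5/65535/5/9/0/0

5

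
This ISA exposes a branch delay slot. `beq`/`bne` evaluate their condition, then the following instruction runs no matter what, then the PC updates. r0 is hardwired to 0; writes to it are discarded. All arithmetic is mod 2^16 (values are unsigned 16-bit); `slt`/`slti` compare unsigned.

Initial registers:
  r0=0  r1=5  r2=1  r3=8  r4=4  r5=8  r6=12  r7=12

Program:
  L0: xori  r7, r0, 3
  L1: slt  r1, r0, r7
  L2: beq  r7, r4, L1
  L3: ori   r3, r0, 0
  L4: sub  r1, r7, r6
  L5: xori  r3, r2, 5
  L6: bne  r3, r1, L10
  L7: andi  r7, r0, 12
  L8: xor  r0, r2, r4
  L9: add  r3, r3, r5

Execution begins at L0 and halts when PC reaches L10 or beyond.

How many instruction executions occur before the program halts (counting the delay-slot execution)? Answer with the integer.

8

  step pc=0: xori  r7, r0, 3  regs=(0,5,1,8,4,8,12,3)
  step pc=1: slt  r1, r0, r7  regs=(0,1,1,8,4,8,12,3)
  step pc=2: beq  r7, r4, L1  cond=F  regs=(0,1,1,8,4,8,12,3)
  step pc=3: ori   r3, r0, 0  regs=(0,1,1,0,4,8,12,3)
  step pc=4: sub  r1, r7, r6  regs=(0,65527,1,0,4,8,12,3)
  step pc=5: xori  r3, r2, 5  regs=(0,65527,1,4,4,8,12,3)
  step pc=6: bne  r3, r1, L10  cond=T  regs=(0,65527,1,4,4,8,12,3)
  step pc=7: andi  r7, r0, 12  regs=(0,65527,1,4,4,8,12,0)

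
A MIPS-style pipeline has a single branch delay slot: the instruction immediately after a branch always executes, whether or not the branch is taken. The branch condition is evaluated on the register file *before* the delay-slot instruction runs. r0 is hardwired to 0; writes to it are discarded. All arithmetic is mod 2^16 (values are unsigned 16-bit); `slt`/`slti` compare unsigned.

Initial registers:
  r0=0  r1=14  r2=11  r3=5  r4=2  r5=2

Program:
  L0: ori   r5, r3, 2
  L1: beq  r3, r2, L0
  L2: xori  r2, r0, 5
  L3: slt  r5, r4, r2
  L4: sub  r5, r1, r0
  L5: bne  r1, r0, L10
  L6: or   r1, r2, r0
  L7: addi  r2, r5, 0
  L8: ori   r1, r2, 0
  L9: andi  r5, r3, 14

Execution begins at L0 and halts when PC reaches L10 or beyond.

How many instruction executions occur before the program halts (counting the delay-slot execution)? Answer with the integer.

7

#0 ori   r5, r3, 2 ; 0/14/11/5/2/7
#1 beq  r3, r2, L0 ; 0/14/11/5/2/7 ; →fallthru
#2 xori  r2, r0, 5 ; 0/14/5/5/2/7
#3 slt  r5, r4, r2 ; 0/14/5/5/2/1
#4 sub  r5, r1, r0 ; 0/14/5/5/2/14
#5 bne  r1, r0, L10 ; 0/14/5/5/2/14 ; →target
#6 or   r1, r2, r0 ; 0/5/5/5/2/14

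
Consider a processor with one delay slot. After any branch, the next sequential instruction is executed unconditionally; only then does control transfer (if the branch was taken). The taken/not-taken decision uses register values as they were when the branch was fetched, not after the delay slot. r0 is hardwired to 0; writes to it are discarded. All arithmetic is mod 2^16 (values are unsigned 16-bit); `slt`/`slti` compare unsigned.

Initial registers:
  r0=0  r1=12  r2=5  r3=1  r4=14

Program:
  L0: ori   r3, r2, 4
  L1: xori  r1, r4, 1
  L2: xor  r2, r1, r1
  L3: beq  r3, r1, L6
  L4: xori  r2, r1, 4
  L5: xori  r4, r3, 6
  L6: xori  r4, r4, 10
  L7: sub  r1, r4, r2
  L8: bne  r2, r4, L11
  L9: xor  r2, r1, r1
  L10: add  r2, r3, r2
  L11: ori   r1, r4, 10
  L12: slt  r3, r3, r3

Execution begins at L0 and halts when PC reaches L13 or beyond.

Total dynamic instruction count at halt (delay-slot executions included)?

#0 ori   r3, r2, 4 ; 0/12/5/5/14
#1 xori  r1, r4, 1 ; 0/15/5/5/14
#2 xor  r2, r1, r1 ; 0/15/0/5/14
#3 beq  r3, r1, L6 ; 0/15/0/5/14 ; →fallthru
#4 xori  r2, r1, 4 ; 0/15/11/5/14
#5 xori  r4, r3, 6 ; 0/15/11/5/3
#6 xori  r4, r4, 10 ; 0/15/11/5/9
#7 sub  r1, r4, r2 ; 0/65534/11/5/9
#8 bne  r2, r4, L11 ; 0/65534/11/5/9 ; →target
#9 xor  r2, r1, r1 ; 0/65534/0/5/9
#11 ori   r1, r4, 10 ; 0/11/0/5/9
#12 slt  r3, r3, r3 ; 0/11/0/0/9

12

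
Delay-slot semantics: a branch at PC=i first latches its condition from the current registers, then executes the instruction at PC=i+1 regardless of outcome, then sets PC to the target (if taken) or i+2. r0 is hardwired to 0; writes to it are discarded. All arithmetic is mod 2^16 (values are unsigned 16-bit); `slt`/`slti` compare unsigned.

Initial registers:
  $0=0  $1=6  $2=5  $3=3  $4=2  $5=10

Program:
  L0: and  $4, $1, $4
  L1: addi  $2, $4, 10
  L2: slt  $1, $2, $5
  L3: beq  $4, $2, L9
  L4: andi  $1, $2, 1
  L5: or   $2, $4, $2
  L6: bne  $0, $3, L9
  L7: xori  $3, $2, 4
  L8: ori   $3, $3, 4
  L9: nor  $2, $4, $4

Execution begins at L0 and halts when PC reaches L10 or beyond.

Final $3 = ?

10

#0 and  $4, $1, $4 ; 0/6/5/3/2/10
#1 addi  $2, $4, 10 ; 0/6/12/3/2/10
#2 slt  $1, $2, $5 ; 0/0/12/3/2/10
#3 beq  $4, $2, L9 ; 0/0/12/3/2/10 ; →fallthru
#4 andi  $1, $2, 1 ; 0/0/12/3/2/10
#5 or   $2, $4, $2 ; 0/0/14/3/2/10
#6 bne  $0, $3, L9 ; 0/0/14/3/2/10 ; →target
#7 xori  $3, $2, 4 ; 0/0/14/10/2/10
#9 nor  $2, $4, $4 ; 0/0/65533/10/2/10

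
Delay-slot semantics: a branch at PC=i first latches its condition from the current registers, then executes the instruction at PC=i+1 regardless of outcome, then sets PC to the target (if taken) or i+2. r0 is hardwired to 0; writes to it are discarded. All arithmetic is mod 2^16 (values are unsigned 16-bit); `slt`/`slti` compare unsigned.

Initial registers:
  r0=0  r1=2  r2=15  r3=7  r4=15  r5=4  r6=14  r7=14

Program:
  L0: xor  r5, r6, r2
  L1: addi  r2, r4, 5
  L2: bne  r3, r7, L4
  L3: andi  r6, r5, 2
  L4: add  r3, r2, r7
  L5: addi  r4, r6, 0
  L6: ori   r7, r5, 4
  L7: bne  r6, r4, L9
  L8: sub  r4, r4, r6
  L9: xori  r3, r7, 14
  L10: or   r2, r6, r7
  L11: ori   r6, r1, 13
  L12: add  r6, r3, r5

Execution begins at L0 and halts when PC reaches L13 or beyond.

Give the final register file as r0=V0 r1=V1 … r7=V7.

[0] xor  r5, r6, r2  →  {r0:0, r1:2, r2:15, r3:7, r4:15, r5:1, r6:14, r7:14}
[1] addi  r2, r4, 5  →  {r0:0, r1:2, r2:20, r3:7, r4:15, r5:1, r6:14, r7:14}
[2] bne  r3, r7, L4  →  {r0:0, r1:2, r2:20, r3:7, r4:15, r5:1, r6:14, r7:14}  ⟨branch taken⟩
[3] andi  r6, r5, 2  →  {r0:0, r1:2, r2:20, r3:7, r4:15, r5:1, r6:0, r7:14}
[4] add  r3, r2, r7  →  {r0:0, r1:2, r2:20, r3:34, r4:15, r5:1, r6:0, r7:14}
[5] addi  r4, r6, 0  →  {r0:0, r1:2, r2:20, r3:34, r4:0, r5:1, r6:0, r7:14}
[6] ori   r7, r5, 4  →  {r0:0, r1:2, r2:20, r3:34, r4:0, r5:1, r6:0, r7:5}
[7] bne  r6, r4, L9  →  {r0:0, r1:2, r2:20, r3:34, r4:0, r5:1, r6:0, r7:5}  ⟨branch fallthrough⟩
[8] sub  r4, r4, r6  →  {r0:0, r1:2, r2:20, r3:34, r4:0, r5:1, r6:0, r7:5}
[9] xori  r3, r7, 14  →  {r0:0, r1:2, r2:20, r3:11, r4:0, r5:1, r6:0, r7:5}
[10] or   r2, r6, r7  →  {r0:0, r1:2, r2:5, r3:11, r4:0, r5:1, r6:0, r7:5}
[11] ori   r6, r1, 13  →  {r0:0, r1:2, r2:5, r3:11, r4:0, r5:1, r6:15, r7:5}
[12] add  r6, r3, r5  →  {r0:0, r1:2, r2:5, r3:11, r4:0, r5:1, r6:12, r7:5}

r0=0 r1=2 r2=5 r3=11 r4=0 r5=1 r6=12 r7=5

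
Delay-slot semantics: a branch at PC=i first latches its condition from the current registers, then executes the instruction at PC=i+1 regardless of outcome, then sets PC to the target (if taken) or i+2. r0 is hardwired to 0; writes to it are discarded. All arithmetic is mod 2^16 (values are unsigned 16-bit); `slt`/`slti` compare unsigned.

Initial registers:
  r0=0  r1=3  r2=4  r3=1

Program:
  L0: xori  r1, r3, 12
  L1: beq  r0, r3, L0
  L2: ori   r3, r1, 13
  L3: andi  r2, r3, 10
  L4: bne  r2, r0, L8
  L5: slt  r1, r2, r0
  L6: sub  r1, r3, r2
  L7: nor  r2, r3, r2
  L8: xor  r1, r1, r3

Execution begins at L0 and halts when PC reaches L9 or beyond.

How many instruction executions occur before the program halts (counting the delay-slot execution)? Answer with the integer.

  step pc=0: xori  r1, r3, 12  regs=(0,13,4,1)
  step pc=1: beq  r0, r3, L0  cond=F  regs=(0,13,4,1)
  step pc=2: ori   r3, r1, 13  regs=(0,13,4,13)
  step pc=3: andi  r2, r3, 10  regs=(0,13,8,13)
  step pc=4: bne  r2, r0, L8  cond=T  regs=(0,13,8,13)
  step pc=5: slt  r1, r2, r0  regs=(0,0,8,13)
  step pc=8: xor  r1, r1, r3  regs=(0,13,8,13)

7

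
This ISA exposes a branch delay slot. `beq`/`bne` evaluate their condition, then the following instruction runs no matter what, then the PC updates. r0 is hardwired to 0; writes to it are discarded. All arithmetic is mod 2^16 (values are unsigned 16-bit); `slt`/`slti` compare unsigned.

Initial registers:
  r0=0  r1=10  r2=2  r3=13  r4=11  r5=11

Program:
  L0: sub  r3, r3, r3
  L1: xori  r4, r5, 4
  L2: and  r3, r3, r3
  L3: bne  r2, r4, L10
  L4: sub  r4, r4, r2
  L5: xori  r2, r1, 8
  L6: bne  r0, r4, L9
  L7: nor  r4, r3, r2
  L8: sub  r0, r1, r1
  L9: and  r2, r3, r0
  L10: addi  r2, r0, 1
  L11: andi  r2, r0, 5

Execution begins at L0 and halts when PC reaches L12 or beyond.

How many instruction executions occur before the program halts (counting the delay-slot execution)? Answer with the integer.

7

#0 sub  r3, r3, r3 ; 0/10/2/0/11/11
#1 xori  r4, r5, 4 ; 0/10/2/0/15/11
#2 and  r3, r3, r3 ; 0/10/2/0/15/11
#3 bne  r2, r4, L10 ; 0/10/2/0/15/11 ; →target
#4 sub  r4, r4, r2 ; 0/10/2/0/13/11
#10 addi  r2, r0, 1 ; 0/10/1/0/13/11
#11 andi  r2, r0, 5 ; 0/10/0/0/13/11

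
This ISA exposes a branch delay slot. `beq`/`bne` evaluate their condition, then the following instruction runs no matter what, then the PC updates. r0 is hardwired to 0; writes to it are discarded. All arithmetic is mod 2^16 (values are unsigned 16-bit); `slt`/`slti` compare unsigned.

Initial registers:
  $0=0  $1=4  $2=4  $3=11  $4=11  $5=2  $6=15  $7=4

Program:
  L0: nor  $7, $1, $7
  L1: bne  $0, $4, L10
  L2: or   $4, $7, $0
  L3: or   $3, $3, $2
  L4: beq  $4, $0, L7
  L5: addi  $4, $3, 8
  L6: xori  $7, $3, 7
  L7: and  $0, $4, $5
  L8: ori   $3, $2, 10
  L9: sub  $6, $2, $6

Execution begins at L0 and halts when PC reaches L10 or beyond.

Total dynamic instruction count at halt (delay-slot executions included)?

3

  step pc=0: nor  $7, $1, $7  regs=(0,4,4,11,11,2,15,65531)
  step pc=1: bne  $0, $4, L10  cond=T  regs=(0,4,4,11,11,2,15,65531)
  step pc=2: or   $4, $7, $0  regs=(0,4,4,11,65531,2,15,65531)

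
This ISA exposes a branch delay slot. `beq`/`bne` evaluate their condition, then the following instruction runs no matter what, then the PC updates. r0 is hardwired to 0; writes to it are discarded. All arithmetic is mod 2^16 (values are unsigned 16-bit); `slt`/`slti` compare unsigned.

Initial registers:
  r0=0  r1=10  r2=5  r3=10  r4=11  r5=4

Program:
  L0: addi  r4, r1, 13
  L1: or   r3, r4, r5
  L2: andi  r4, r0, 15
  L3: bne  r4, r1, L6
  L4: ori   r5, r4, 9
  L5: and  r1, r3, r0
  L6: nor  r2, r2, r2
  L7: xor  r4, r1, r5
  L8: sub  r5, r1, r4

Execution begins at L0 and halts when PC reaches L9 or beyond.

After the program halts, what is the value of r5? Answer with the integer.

7

[0] addi  r4, r1, 13  →  {r0:0, r1:10, r2:5, r3:10, r4:23, r5:4}
[1] or   r3, r4, r5  →  {r0:0, r1:10, r2:5, r3:23, r4:23, r5:4}
[2] andi  r4, r0, 15  →  {r0:0, r1:10, r2:5, r3:23, r4:0, r5:4}
[3] bne  r4, r1, L6  →  {r0:0, r1:10, r2:5, r3:23, r4:0, r5:4}  ⟨branch taken⟩
[4] ori   r5, r4, 9  →  {r0:0, r1:10, r2:5, r3:23, r4:0, r5:9}
[6] nor  r2, r2, r2  →  {r0:0, r1:10, r2:65530, r3:23, r4:0, r5:9}
[7] xor  r4, r1, r5  →  {r0:0, r1:10, r2:65530, r3:23, r4:3, r5:9}
[8] sub  r5, r1, r4  →  {r0:0, r1:10, r2:65530, r3:23, r4:3, r5:7}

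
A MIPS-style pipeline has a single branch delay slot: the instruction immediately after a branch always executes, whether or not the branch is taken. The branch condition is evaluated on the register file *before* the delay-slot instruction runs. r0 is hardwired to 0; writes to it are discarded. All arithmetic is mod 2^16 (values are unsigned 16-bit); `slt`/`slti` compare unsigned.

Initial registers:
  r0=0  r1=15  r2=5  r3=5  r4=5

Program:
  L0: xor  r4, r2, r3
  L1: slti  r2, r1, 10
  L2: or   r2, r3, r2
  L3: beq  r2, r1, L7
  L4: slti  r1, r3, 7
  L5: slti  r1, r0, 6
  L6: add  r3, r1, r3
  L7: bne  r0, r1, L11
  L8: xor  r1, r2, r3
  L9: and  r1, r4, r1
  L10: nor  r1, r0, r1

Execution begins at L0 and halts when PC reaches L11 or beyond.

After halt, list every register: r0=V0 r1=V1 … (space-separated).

r0=0 r1=3 r2=5 r3=6 r4=0

[0] xor  r4, r2, r3  →  {r0:0, r1:15, r2:5, r3:5, r4:0}
[1] slti  r2, r1, 10  →  {r0:0, r1:15, r2:0, r3:5, r4:0}
[2] or   r2, r3, r2  →  {r0:0, r1:15, r2:5, r3:5, r4:0}
[3] beq  r2, r1, L7  →  {r0:0, r1:15, r2:5, r3:5, r4:0}  ⟨branch fallthrough⟩
[4] slti  r1, r3, 7  →  {r0:0, r1:1, r2:5, r3:5, r4:0}
[5] slti  r1, r0, 6  →  {r0:0, r1:1, r2:5, r3:5, r4:0}
[6] add  r3, r1, r3  →  {r0:0, r1:1, r2:5, r3:6, r4:0}
[7] bne  r0, r1, L11  →  {r0:0, r1:1, r2:5, r3:6, r4:0}  ⟨branch taken⟩
[8] xor  r1, r2, r3  →  {r0:0, r1:3, r2:5, r3:6, r4:0}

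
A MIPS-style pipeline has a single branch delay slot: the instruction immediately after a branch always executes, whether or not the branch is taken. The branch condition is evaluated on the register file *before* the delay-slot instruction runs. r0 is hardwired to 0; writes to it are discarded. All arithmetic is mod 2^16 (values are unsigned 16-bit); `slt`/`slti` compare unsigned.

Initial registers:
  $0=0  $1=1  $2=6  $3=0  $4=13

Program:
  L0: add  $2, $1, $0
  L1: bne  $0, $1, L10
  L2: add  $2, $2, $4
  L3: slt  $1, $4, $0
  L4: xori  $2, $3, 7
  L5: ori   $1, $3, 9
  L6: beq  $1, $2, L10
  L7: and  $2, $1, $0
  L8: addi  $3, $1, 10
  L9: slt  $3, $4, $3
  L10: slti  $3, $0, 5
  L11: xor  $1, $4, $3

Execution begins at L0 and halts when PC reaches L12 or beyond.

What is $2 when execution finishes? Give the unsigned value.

14

#0 add  $2, $1, $0 ; 0/1/1/0/13
#1 bne  $0, $1, L10 ; 0/1/1/0/13 ; →target
#2 add  $2, $2, $4 ; 0/1/14/0/13
#10 slti  $3, $0, 5 ; 0/1/14/1/13
#11 xor  $1, $4, $3 ; 0/12/14/1/13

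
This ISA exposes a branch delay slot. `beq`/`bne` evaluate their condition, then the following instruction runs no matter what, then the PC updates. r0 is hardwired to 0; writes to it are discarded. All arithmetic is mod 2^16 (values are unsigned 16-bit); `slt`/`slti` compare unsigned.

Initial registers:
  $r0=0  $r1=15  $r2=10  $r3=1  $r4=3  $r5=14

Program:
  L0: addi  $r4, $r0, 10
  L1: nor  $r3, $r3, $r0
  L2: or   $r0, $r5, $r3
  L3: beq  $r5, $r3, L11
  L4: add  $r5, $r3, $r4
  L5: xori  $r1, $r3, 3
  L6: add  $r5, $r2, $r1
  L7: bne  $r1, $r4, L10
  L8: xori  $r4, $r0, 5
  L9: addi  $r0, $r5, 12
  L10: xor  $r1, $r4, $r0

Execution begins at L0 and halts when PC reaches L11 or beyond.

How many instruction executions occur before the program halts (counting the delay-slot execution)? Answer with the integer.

10

[0] addi  $r4, $r0, 10  →  {$r0:0, $r1:15, $r2:10, $r3:1, $r4:10, $r5:14}
[1] nor  $r3, $r3, $r0  →  {$r0:0, $r1:15, $r2:10, $r3:65534, $r4:10, $r5:14}
[2] or   $r0, $r5, $r3  →  {$r0:0, $r1:15, $r2:10, $r3:65534, $r4:10, $r5:14}
[3] beq  $r5, $r3, L11  →  {$r0:0, $r1:15, $r2:10, $r3:65534, $r4:10, $r5:14}  ⟨branch fallthrough⟩
[4] add  $r5, $r3, $r4  →  {$r0:0, $r1:15, $r2:10, $r3:65534, $r4:10, $r5:8}
[5] xori  $r1, $r3, 3  →  {$r0:0, $r1:65533, $r2:10, $r3:65534, $r4:10, $r5:8}
[6] add  $r5, $r2, $r1  →  {$r0:0, $r1:65533, $r2:10, $r3:65534, $r4:10, $r5:7}
[7] bne  $r1, $r4, L10  →  {$r0:0, $r1:65533, $r2:10, $r3:65534, $r4:10, $r5:7}  ⟨branch taken⟩
[8] xori  $r4, $r0, 5  →  {$r0:0, $r1:65533, $r2:10, $r3:65534, $r4:5, $r5:7}
[10] xor  $r1, $r4, $r0  →  {$r0:0, $r1:5, $r2:10, $r3:65534, $r4:5, $r5:7}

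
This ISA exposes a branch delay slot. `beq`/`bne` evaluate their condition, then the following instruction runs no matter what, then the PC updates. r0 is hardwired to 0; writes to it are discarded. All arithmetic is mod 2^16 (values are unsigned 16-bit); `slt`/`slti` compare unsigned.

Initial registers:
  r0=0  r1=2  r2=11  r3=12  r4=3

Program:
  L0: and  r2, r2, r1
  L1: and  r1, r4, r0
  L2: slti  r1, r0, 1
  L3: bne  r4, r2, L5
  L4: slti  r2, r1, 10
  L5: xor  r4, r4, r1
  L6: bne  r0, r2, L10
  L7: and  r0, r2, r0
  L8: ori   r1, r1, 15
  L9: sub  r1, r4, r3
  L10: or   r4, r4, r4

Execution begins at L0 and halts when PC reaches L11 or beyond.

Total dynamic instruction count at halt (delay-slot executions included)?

[0] and  r2, r2, r1  →  {r0:0, r1:2, r2:2, r3:12, r4:3}
[1] and  r1, r4, r0  →  {r0:0, r1:0, r2:2, r3:12, r4:3}
[2] slti  r1, r0, 1  →  {r0:0, r1:1, r2:2, r3:12, r4:3}
[3] bne  r4, r2, L5  →  {r0:0, r1:1, r2:2, r3:12, r4:3}  ⟨branch taken⟩
[4] slti  r2, r1, 10  →  {r0:0, r1:1, r2:1, r3:12, r4:3}
[5] xor  r4, r4, r1  →  {r0:0, r1:1, r2:1, r3:12, r4:2}
[6] bne  r0, r2, L10  →  {r0:0, r1:1, r2:1, r3:12, r4:2}  ⟨branch taken⟩
[7] and  r0, r2, r0  →  {r0:0, r1:1, r2:1, r3:12, r4:2}
[10] or   r4, r4, r4  →  {r0:0, r1:1, r2:1, r3:12, r4:2}

9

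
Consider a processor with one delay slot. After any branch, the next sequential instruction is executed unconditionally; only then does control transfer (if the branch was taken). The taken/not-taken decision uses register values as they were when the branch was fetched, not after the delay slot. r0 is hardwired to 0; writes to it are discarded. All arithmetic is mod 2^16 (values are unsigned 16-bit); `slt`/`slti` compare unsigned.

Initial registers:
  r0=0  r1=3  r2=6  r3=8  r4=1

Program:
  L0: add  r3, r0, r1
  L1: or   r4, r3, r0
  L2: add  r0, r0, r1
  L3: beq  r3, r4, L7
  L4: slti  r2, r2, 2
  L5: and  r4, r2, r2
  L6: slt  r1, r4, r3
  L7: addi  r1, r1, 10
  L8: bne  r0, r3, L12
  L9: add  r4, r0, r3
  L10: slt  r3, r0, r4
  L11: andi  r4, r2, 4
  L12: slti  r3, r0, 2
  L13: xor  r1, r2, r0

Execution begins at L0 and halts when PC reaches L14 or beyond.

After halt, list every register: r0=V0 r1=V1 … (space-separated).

r0=0 r1=0 r2=0 r3=1 r4=3

  step pc=0: add  r3, r0, r1  regs=(0,3,6,3,1)
  step pc=1: or   r4, r3, r0  regs=(0,3,6,3,3)
  step pc=2: add  r0, r0, r1  regs=(0,3,6,3,3)
  step pc=3: beq  r3, r4, L7  cond=T  regs=(0,3,6,3,3)
  step pc=4: slti  r2, r2, 2  regs=(0,3,0,3,3)
  step pc=7: addi  r1, r1, 10  regs=(0,13,0,3,3)
  step pc=8: bne  r0, r3, L12  cond=T  regs=(0,13,0,3,3)
  step pc=9: add  r4, r0, r3  regs=(0,13,0,3,3)
  step pc=12: slti  r3, r0, 2  regs=(0,13,0,1,3)
  step pc=13: xor  r1, r2, r0  regs=(0,0,0,1,3)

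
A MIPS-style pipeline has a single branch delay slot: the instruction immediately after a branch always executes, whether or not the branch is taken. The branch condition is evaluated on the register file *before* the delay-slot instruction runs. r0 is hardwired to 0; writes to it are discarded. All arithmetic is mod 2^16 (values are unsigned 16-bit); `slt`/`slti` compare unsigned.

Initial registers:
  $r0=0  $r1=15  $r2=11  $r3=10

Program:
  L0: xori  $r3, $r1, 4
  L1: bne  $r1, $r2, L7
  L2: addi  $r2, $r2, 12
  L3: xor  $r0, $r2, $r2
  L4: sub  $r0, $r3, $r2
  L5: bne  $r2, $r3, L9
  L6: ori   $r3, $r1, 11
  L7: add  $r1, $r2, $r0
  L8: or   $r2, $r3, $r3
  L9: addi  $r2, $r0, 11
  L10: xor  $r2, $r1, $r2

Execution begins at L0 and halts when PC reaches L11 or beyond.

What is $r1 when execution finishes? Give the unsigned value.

23

PC=0  xori  $r3, $r1, 4      | $r0=0 $r1=15 $r2=11 $r3=11
PC=1  bne  $r1, $r2, L7      | $r0=0 $r1=15 $r2=11 $r3=11  [TAKEN]
PC=2  addi  $r2, $r2, 12     | $r0=0 $r1=15 $r2=23 $r3=11
PC=7  add  $r1, $r2, $r0     | $r0=0 $r1=23 $r2=23 $r3=11
PC=8  or   $r2, $r3, $r3     | $r0=0 $r1=23 $r2=11 $r3=11
PC=9  addi  $r2, $r0, 11     | $r0=0 $r1=23 $r2=11 $r3=11
PC=10 xor  $r2, $r1, $r2     | $r0=0 $r1=23 $r2=28 $r3=11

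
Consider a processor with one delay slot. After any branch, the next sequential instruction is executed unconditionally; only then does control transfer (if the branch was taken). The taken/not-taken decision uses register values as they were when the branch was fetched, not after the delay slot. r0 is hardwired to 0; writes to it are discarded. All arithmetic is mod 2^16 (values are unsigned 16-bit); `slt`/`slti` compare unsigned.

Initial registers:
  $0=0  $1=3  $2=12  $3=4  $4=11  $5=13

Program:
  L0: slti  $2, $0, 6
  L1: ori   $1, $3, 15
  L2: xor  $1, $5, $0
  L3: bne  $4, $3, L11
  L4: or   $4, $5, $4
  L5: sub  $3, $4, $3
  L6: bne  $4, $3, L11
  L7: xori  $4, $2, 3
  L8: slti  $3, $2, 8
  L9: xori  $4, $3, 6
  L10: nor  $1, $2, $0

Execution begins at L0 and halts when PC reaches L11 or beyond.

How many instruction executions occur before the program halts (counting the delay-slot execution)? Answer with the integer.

5

[0] slti  $2, $0, 6  →  {$0:0, $1:3, $2:1, $3:4, $4:11, $5:13}
[1] ori   $1, $3, 15  →  {$0:0, $1:15, $2:1, $3:4, $4:11, $5:13}
[2] xor  $1, $5, $0  →  {$0:0, $1:13, $2:1, $3:4, $4:11, $5:13}
[3] bne  $4, $3, L11  →  {$0:0, $1:13, $2:1, $3:4, $4:11, $5:13}  ⟨branch taken⟩
[4] or   $4, $5, $4  →  {$0:0, $1:13, $2:1, $3:4, $4:15, $5:13}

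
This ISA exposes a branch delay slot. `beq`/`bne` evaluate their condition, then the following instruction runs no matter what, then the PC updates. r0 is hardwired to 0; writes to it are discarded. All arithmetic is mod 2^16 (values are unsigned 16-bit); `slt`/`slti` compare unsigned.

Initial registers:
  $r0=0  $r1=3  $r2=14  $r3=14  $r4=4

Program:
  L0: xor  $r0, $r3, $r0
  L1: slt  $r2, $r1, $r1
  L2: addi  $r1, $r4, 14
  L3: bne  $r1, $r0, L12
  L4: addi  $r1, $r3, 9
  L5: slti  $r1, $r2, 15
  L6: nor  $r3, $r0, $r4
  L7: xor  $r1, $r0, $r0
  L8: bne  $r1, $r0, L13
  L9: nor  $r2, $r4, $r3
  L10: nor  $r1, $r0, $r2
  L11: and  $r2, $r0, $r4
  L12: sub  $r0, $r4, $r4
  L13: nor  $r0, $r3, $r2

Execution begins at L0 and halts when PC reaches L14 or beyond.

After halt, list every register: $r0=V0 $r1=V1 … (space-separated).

[0] xor  $r0, $r3, $r0  →  {$r0:0, $r1:3, $r2:14, $r3:14, $r4:4}
[1] slt  $r2, $r1, $r1  →  {$r0:0, $r1:3, $r2:0, $r3:14, $r4:4}
[2] addi  $r1, $r4, 14  →  {$r0:0, $r1:18, $r2:0, $r3:14, $r4:4}
[3] bne  $r1, $r0, L12  →  {$r0:0, $r1:18, $r2:0, $r3:14, $r4:4}  ⟨branch taken⟩
[4] addi  $r1, $r3, 9  →  {$r0:0, $r1:23, $r2:0, $r3:14, $r4:4}
[12] sub  $r0, $r4, $r4  →  {$r0:0, $r1:23, $r2:0, $r3:14, $r4:4}
[13] nor  $r0, $r3, $r2  →  {$r0:0, $r1:23, $r2:0, $r3:14, $r4:4}

$r0=0 $r1=23 $r2=0 $r3=14 $r4=4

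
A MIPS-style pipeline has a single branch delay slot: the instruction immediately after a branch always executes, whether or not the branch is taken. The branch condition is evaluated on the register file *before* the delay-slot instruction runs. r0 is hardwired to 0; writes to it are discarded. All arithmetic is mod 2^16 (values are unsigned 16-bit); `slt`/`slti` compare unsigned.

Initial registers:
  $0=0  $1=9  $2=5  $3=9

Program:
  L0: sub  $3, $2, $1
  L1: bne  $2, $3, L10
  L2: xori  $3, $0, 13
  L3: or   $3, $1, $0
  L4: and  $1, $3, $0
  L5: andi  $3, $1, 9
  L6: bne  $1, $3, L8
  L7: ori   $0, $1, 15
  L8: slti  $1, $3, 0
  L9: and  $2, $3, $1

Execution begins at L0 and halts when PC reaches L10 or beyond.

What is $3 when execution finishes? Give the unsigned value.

13

#0 sub  $3, $2, $1 ; 0/9/5/65532
#1 bne  $2, $3, L10 ; 0/9/5/65532 ; →target
#2 xori  $3, $0, 13 ; 0/9/5/13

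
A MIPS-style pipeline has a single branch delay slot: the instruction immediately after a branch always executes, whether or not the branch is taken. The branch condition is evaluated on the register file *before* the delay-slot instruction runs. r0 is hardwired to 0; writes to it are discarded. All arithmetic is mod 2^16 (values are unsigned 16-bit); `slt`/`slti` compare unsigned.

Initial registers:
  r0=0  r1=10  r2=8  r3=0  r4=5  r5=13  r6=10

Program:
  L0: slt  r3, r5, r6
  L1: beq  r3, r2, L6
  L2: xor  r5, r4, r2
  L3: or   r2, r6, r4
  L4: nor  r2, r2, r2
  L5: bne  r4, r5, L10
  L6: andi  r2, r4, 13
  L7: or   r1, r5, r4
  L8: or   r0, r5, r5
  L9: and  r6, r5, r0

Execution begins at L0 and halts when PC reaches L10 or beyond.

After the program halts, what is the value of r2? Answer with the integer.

5

  step pc=0: slt  r3, r5, r6  regs=(0,10,8,0,5,13,10)
  step pc=1: beq  r3, r2, L6  cond=F  regs=(0,10,8,0,5,13,10)
  step pc=2: xor  r5, r4, r2  regs=(0,10,8,0,5,13,10)
  step pc=3: or   r2, r6, r4  regs=(0,10,15,0,5,13,10)
  step pc=4: nor  r2, r2, r2  regs=(0,10,65520,0,5,13,10)
  step pc=5: bne  r4, r5, L10  cond=T  regs=(0,10,65520,0,5,13,10)
  step pc=6: andi  r2, r4, 13  regs=(0,10,5,0,5,13,10)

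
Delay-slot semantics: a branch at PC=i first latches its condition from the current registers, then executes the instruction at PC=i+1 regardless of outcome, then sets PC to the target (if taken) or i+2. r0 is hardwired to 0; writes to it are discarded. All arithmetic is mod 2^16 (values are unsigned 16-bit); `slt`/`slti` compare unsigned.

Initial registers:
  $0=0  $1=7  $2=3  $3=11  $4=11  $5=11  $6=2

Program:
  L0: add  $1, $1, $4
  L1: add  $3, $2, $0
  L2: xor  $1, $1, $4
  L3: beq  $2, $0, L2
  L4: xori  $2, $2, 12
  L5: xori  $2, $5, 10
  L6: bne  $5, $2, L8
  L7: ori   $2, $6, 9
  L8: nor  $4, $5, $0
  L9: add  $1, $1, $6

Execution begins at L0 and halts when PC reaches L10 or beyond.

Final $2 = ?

11

  step pc=0: add  $1, $1, $4  regs=(0,18,3,11,11,11,2)
  step pc=1: add  $3, $2, $0  regs=(0,18,3,3,11,11,2)
  step pc=2: xor  $1, $1, $4  regs=(0,25,3,3,11,11,2)
  step pc=3: beq  $2, $0, L2  cond=F  regs=(0,25,3,3,11,11,2)
  step pc=4: xori  $2, $2, 12  regs=(0,25,15,3,11,11,2)
  step pc=5: xori  $2, $5, 10  regs=(0,25,1,3,11,11,2)
  step pc=6: bne  $5, $2, L8  cond=T  regs=(0,25,1,3,11,11,2)
  step pc=7: ori   $2, $6, 9  regs=(0,25,11,3,11,11,2)
  step pc=8: nor  $4, $5, $0  regs=(0,25,11,3,65524,11,2)
  step pc=9: add  $1, $1, $6  regs=(0,27,11,3,65524,11,2)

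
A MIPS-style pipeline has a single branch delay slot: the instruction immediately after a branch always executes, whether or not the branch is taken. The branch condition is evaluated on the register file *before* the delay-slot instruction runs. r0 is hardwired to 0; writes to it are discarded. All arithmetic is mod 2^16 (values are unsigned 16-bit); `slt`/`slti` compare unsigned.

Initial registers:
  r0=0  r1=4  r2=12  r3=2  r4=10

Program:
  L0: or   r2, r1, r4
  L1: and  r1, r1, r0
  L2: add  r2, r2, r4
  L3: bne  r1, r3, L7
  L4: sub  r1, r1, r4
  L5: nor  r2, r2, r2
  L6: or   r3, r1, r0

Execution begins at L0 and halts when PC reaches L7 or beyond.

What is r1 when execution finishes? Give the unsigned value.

65526

PC=0  or   r2, r1, r4        | r0=0 r1=4 r2=14 r3=2 r4=10
PC=1  and  r1, r1, r0        | r0=0 r1=0 r2=14 r3=2 r4=10
PC=2  add  r2, r2, r4        | r0=0 r1=0 r2=24 r3=2 r4=10
PC=3  bne  r1, r3, L7        | r0=0 r1=0 r2=24 r3=2 r4=10  [TAKEN]
PC=4  sub  r1, r1, r4        | r0=0 r1=65526 r2=24 r3=2 r4=10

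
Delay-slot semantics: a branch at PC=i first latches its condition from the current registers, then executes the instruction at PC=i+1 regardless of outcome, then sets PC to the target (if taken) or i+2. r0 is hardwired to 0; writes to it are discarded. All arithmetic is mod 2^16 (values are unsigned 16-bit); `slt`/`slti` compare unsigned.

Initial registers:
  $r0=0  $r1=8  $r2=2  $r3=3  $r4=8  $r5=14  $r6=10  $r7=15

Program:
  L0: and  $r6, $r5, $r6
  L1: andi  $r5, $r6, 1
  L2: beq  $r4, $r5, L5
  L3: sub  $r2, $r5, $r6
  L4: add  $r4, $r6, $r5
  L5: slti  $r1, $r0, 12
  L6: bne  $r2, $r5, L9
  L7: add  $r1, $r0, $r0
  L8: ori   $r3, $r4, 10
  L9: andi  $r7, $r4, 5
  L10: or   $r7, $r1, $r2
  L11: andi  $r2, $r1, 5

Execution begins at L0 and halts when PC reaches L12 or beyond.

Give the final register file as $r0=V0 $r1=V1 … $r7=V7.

[0] and  $r6, $r5, $r6  →  {$r0:0, $r1:8, $r2:2, $r3:3, $r4:8, $r5:14, $r6:10, $r7:15}
[1] andi  $r5, $r6, 1  →  {$r0:0, $r1:8, $r2:2, $r3:3, $r4:8, $r5:0, $r6:10, $r7:15}
[2] beq  $r4, $r5, L5  →  {$r0:0, $r1:8, $r2:2, $r3:3, $r4:8, $r5:0, $r6:10, $r7:15}  ⟨branch fallthrough⟩
[3] sub  $r2, $r5, $r6  →  {$r0:0, $r1:8, $r2:65526, $r3:3, $r4:8, $r5:0, $r6:10, $r7:15}
[4] add  $r4, $r6, $r5  →  {$r0:0, $r1:8, $r2:65526, $r3:3, $r4:10, $r5:0, $r6:10, $r7:15}
[5] slti  $r1, $r0, 12  →  {$r0:0, $r1:1, $r2:65526, $r3:3, $r4:10, $r5:0, $r6:10, $r7:15}
[6] bne  $r2, $r5, L9  →  {$r0:0, $r1:1, $r2:65526, $r3:3, $r4:10, $r5:0, $r6:10, $r7:15}  ⟨branch taken⟩
[7] add  $r1, $r0, $r0  →  {$r0:0, $r1:0, $r2:65526, $r3:3, $r4:10, $r5:0, $r6:10, $r7:15}
[9] andi  $r7, $r4, 5  →  {$r0:0, $r1:0, $r2:65526, $r3:3, $r4:10, $r5:0, $r6:10, $r7:0}
[10] or   $r7, $r1, $r2  →  {$r0:0, $r1:0, $r2:65526, $r3:3, $r4:10, $r5:0, $r6:10, $r7:65526}
[11] andi  $r2, $r1, 5  →  {$r0:0, $r1:0, $r2:0, $r3:3, $r4:10, $r5:0, $r6:10, $r7:65526}

$r0=0 $r1=0 $r2=0 $r3=3 $r4=10 $r5=0 $r6=10 $r7=65526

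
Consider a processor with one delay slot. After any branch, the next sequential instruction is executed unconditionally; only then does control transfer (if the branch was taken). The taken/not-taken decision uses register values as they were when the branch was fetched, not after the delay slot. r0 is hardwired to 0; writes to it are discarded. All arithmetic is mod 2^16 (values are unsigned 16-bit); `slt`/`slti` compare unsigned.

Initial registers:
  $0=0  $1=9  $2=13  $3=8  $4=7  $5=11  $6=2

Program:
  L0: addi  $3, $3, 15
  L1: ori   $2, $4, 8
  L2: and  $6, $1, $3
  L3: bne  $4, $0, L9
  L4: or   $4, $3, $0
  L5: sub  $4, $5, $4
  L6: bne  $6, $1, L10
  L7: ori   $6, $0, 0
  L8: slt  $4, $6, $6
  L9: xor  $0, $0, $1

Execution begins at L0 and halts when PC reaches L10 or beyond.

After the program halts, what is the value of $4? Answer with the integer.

PC=0  addi  $3, $3, 15       | $0=0 $1=9 $2=13 $3=23 $4=7 $5=11 $6=2
PC=1  ori   $2, $4, 8        | $0=0 $1=9 $2=15 $3=23 $4=7 $5=11 $6=2
PC=2  and  $6, $1, $3        | $0=0 $1=9 $2=15 $3=23 $4=7 $5=11 $6=1
PC=3  bne  $4, $0, L9        | $0=0 $1=9 $2=15 $3=23 $4=7 $5=11 $6=1  [TAKEN]
PC=4  or   $4, $3, $0        | $0=0 $1=9 $2=15 $3=23 $4=23 $5=11 $6=1
PC=9  xor  $0, $0, $1        | $0=0 $1=9 $2=15 $3=23 $4=23 $5=11 $6=1

23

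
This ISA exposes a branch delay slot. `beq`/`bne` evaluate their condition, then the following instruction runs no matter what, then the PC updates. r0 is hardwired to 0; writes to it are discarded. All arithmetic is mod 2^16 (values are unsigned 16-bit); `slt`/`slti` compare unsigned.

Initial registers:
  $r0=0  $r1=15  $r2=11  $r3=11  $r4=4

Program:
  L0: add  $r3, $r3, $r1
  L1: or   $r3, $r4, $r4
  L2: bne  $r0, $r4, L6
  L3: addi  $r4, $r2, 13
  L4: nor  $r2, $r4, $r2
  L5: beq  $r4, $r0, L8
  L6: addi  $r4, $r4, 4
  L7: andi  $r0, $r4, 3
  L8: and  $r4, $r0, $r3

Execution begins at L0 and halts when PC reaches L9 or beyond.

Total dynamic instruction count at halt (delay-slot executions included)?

PC=0  add  $r3, $r3, $r1     | $r0=0 $r1=15 $r2=11 $r3=26 $r4=4
PC=1  or   $r3, $r4, $r4     | $r0=0 $r1=15 $r2=11 $r3=4 $r4=4
PC=2  bne  $r0, $r4, L6      | $r0=0 $r1=15 $r2=11 $r3=4 $r4=4  [TAKEN]
PC=3  addi  $r4, $r2, 13     | $r0=0 $r1=15 $r2=11 $r3=4 $r4=24
PC=6  addi  $r4, $r4, 4      | $r0=0 $r1=15 $r2=11 $r3=4 $r4=28
PC=7  andi  $r0, $r4, 3      | $r0=0 $r1=15 $r2=11 $r3=4 $r4=28
PC=8  and  $r4, $r0, $r3     | $r0=0 $r1=15 $r2=11 $r3=4 $r4=0

7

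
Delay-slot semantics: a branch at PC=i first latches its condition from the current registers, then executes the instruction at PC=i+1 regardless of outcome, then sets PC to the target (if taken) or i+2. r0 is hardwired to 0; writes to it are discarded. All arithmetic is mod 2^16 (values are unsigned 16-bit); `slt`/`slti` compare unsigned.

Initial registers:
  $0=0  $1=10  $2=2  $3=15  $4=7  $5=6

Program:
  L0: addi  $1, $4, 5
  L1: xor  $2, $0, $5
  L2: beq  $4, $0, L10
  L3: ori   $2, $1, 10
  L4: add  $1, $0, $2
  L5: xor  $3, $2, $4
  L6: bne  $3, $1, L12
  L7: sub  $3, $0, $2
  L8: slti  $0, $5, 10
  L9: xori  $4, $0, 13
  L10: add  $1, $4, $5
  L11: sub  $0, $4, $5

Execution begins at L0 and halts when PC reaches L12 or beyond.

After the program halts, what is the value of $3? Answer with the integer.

65522

#0 addi  $1, $4, 5 ; 0/12/2/15/7/6
#1 xor  $2, $0, $5 ; 0/12/6/15/7/6
#2 beq  $4, $0, L10 ; 0/12/6/15/7/6 ; →fallthru
#3 ori   $2, $1, 10 ; 0/12/14/15/7/6
#4 add  $1, $0, $2 ; 0/14/14/15/7/6
#5 xor  $3, $2, $4 ; 0/14/14/9/7/6
#6 bne  $3, $1, L12 ; 0/14/14/9/7/6 ; →target
#7 sub  $3, $0, $2 ; 0/14/14/65522/7/6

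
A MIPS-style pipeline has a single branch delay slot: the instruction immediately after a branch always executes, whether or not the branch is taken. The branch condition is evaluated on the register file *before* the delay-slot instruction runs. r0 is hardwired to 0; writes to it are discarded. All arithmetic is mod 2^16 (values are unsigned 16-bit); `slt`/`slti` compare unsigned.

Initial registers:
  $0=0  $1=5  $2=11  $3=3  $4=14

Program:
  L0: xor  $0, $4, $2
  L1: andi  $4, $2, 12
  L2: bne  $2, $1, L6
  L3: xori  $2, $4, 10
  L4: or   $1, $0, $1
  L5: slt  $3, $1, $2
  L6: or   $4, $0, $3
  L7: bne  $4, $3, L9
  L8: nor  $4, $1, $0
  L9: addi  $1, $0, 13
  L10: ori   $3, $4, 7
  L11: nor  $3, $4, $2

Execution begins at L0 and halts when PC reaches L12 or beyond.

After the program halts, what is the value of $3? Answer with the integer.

#0 xor  $0, $4, $2 ; 0/5/11/3/14
#1 andi  $4, $2, 12 ; 0/5/11/3/8
#2 bne  $2, $1, L6 ; 0/5/11/3/8 ; →target
#3 xori  $2, $4, 10 ; 0/5/2/3/8
#6 or   $4, $0, $3 ; 0/5/2/3/3
#7 bne  $4, $3, L9 ; 0/5/2/3/3 ; →fallthru
#8 nor  $4, $1, $0 ; 0/5/2/3/65530
#9 addi  $1, $0, 13 ; 0/13/2/3/65530
#10 ori   $3, $4, 7 ; 0/13/2/65535/65530
#11 nor  $3, $4, $2 ; 0/13/2/5/65530

5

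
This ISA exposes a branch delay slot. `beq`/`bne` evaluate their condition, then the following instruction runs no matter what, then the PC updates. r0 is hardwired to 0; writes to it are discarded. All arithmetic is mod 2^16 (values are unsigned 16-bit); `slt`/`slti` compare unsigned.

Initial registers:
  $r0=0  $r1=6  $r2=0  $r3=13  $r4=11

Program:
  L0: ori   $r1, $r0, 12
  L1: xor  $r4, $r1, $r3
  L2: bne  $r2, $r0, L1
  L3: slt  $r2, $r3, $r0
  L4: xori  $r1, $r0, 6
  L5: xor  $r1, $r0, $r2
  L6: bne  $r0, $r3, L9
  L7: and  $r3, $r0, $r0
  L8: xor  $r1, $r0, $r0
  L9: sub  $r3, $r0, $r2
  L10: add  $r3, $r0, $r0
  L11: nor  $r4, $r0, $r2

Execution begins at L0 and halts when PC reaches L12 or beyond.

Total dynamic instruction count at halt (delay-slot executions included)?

PC=0  ori   $r1, $r0, 12     | $r0=0 $r1=12 $r2=0 $r3=13 $r4=11
PC=1  xor  $r4, $r1, $r3     | $r0=0 $r1=12 $r2=0 $r3=13 $r4=1
PC=2  bne  $r2, $r0, L1      | $r0=0 $r1=12 $r2=0 $r3=13 $r4=1  [not taken]
PC=3  slt  $r2, $r3, $r0     | $r0=0 $r1=12 $r2=0 $r3=13 $r4=1
PC=4  xori  $r1, $r0, 6      | $r0=0 $r1=6 $r2=0 $r3=13 $r4=1
PC=5  xor  $r1, $r0, $r2     | $r0=0 $r1=0 $r2=0 $r3=13 $r4=1
PC=6  bne  $r0, $r3, L9      | $r0=0 $r1=0 $r2=0 $r3=13 $r4=1  [TAKEN]
PC=7  and  $r3, $r0, $r0     | $r0=0 $r1=0 $r2=0 $r3=0 $r4=1
PC=9  sub  $r3, $r0, $r2     | $r0=0 $r1=0 $r2=0 $r3=0 $r4=1
PC=10 add  $r3, $r0, $r0     | $r0=0 $r1=0 $r2=0 $r3=0 $r4=1
PC=11 nor  $r4, $r0, $r2     | $r0=0 $r1=0 $r2=0 $r3=0 $r4=65535

11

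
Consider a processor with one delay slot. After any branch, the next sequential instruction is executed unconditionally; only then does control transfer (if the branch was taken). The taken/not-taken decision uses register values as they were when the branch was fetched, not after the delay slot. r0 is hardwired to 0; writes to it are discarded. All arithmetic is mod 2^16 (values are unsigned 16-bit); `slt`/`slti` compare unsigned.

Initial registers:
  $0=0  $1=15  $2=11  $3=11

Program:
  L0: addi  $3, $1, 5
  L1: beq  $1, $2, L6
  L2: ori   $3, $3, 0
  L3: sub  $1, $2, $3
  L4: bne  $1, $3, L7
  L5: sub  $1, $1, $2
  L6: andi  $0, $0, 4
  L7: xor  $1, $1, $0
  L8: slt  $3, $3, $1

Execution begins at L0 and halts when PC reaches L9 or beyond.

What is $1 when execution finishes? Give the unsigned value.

[0] addi  $3, $1, 5  →  {$0:0, $1:15, $2:11, $3:20}
[1] beq  $1, $2, L6  →  {$0:0, $1:15, $2:11, $3:20}  ⟨branch fallthrough⟩
[2] ori   $3, $3, 0  →  {$0:0, $1:15, $2:11, $3:20}
[3] sub  $1, $2, $3  →  {$0:0, $1:65527, $2:11, $3:20}
[4] bne  $1, $3, L7  →  {$0:0, $1:65527, $2:11, $3:20}  ⟨branch taken⟩
[5] sub  $1, $1, $2  →  {$0:0, $1:65516, $2:11, $3:20}
[7] xor  $1, $1, $0  →  {$0:0, $1:65516, $2:11, $3:20}
[8] slt  $3, $3, $1  →  {$0:0, $1:65516, $2:11, $3:1}

65516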